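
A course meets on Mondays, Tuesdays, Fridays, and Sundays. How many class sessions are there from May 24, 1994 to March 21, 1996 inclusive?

May 24, 1994 is a Tuesday.
From May 24, 1994 to March 21, 1996 is 668 days inclusive.
668 = 7 × 95 + 3, so there are 95 full weeks plus 3 extra days.
Each full week contributes 4 days from the set (Mon, Tue, Fri, Sun): 95 × 4 = 380.
The 3 extra days are Tuesday, Wednesday, Thursday — 1 of them qualifies.
Total: 380 + 1 = 381.

381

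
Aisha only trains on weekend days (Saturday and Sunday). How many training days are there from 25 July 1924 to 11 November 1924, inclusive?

32

25 July 1924 is a Friday.
That's 110 days from start to end, counting both.
110 = 7 × 15 + 5, so there are 15 full weeks plus 5 extra days.
Each full week contributes 2 weekend days (Sat, Sun): 15 × 2 = 30.
The 5 extra days are Fri, Sat, Sun, Mon, Tue — 2 of them qualify.
Total: 30 + 2 = 32.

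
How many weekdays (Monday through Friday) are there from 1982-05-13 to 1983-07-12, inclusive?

304 weekdays

1982-05-13 is a Thursday.
That's 426 days from start to end, counting both.
426 = 7 × 60 + 6, so there are 60 full weeks plus 6 extra days.
Each full week contributes 5 weekdays (Mon–Fri): 60 × 5 = 300.
The 6 extra days are Thu, Fri, Sat, Sun, Mon, Tue — 4 of them qualify.
Total: 300 + 4 = 304.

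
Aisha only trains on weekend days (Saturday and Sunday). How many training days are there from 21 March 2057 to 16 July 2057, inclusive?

21 March 2057 is a Wednesday.
That's 118 days from start to end, counting both.
118 = 7 × 16 + 6, so there are 16 full weeks plus 6 extra days.
Each full week contributes 2 weekend days (Sat, Sun): 16 × 2 = 32.
The 6 extra days are Wednesday, Thursday, Friday, Saturday, Sunday, Monday — 2 of them qualify.
Total: 32 + 2 = 34.

34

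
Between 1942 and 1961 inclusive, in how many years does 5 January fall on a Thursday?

3

Day of week of January 5 in each year:
1942: Mon, 1943: Tue, 1944: Wed, 1945: Fri, 1946: Sat, 1947: Sun, 1948: Mon, 1949: Wed, 1950: Thu ✓, 1951: Fri, 1952: Sat, 1953: Mon, 1954: Tue, 1955: Wed, 1956: Thu ✓, 1957: Sat, 1958: Sun, 1959: Mon, 1960: Tue, 1961: Thu ✓
Thursdays: 1950, 1956, 1961.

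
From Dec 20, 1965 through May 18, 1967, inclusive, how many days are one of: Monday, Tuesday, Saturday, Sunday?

294

Dec 20, 1965 is a Monday.
That's 515 days from start to end, counting both.
515 = 7 × 73 + 4, so there are 73 full weeks plus 4 extra days.
Each full week contributes 4 days from the set (Mon, Tue, Sat, Sun): 73 × 4 = 292.
The 4 extra days are Mon, Tue, Wed, Thu — 2 of them qualify.
Total: 292 + 2 = 294.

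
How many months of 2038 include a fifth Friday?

A month has five Fridays exactly when Friday falls within its first (length − 28) days.
Jan: 31 days, starts Fri → 5 of Fri, Sat, Sun ✓
Feb: 28 days, starts Mon → 5 of (none)
Mar: 31 days, starts Mon → 5 of Mon, Tue, Wed
Apr: 30 days, starts Thu → 5 of Thu, Fri ✓
May: 31 days, starts Sat → 5 of Sat, Sun, Mon
Jun: 30 days, starts Tue → 5 of Tue, Wed
Jul: 31 days, starts Thu → 5 of Thu, Fri, Sat ✓
Aug: 31 days, starts Sun → 5 of Sun, Mon, Tue
Sep: 30 days, starts Wed → 5 of Wed, Thu
Oct: 31 days, starts Fri → 5 of Fri, Sat, Sun ✓
Nov: 30 days, starts Mon → 5 of Mon, Tue
Dec: 31 days, starts Wed → 5 of Wed, Thu, Fri ✓
Months with five Fridays: Jan, Apr, Jul, Oct, Dec.

5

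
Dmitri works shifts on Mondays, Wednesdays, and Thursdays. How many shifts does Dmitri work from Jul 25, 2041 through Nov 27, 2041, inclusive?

Jul 25, 2041 is a Thursday.
From Jul 25, 2041 to Nov 27, 2041 is 126 days inclusive.
126 = 7 × 18, so the span is exactly 18 full weeks.
Each full week contributes 3 days from the set (Mon, Wed, Thu): 18 × 3 = 54.

54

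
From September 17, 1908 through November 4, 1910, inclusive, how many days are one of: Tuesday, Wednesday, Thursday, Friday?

446

September 17, 1908 is a Thursday.
That's 779 days from start to end, counting both.
779 = 7 × 111 + 2, so there are 111 full weeks plus 2 extra days.
Each full week contributes 4 days from the set (Tue, Wed, Thu, Fri): 111 × 4 = 444.
The 2 extra days are Thu, Fri — 2 of them qualify.
Total: 444 + 2 = 446.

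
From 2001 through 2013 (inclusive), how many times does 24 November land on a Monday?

Day of week of November 24 in each year:
2001: Sat, 2002: Sun, 2003: Mon ✓, 2004: Wed, 2005: Thu, 2006: Fri, 2007: Sat, 2008: Mon ✓, 2009: Tue, 2010: Wed, 2011: Thu, 2012: Sat, 2013: Sun
Mondays: 2003, 2008.

2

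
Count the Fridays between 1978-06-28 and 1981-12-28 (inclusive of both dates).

1978-06-28 is a Wednesday.
The range spans 1280 days (inclusive of both endpoints).
1280 = 7 × 182 + 6, so there are 182 full weeks plus 6 extra days.
Each full week contributes one Friday: 182 so far.
The 6 extra days are Wednesday, Thursday, Friday, Saturday, Sunday, Monday — 1 of them qualifies.
Total: 182 + 1 = 183.

183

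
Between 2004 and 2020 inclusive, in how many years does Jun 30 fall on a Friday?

2

Day of week of June 30 in each year:
2004: Wed, 2005: Thu, 2006: Fri ✓, 2007: Sat, 2008: Mon, 2009: Tue, 2010: Wed, 2011: Thu, 2012: Sat, 2013: Sun, 2014: Mon, 2015: Tue, 2016: Thu, 2017: Fri ✓, 2018: Sat, 2019: Sun, 2020: Tue
Fridays: 2006, 2017.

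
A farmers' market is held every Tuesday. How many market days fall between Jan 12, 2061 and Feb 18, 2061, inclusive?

Jan 12, 2061 is a Wednesday.
That's 38 days from start to end, counting both.
38 = 7 × 5 + 3, so there are 5 full weeks plus 3 extra days.
Each full week contributes one Tuesday: 5 so far.
The 3 extra days are Wed, Thu, Fri — none qualify.
Total: 5 + 0 = 5.

5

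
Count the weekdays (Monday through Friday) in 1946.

1 January 1946 is a Tuesday.
The range spans 365 days (inclusive of both endpoints).
365 = 7 × 52 + 1, so there are 52 full weeks plus 1 extra day.
Each full week contributes 5 weekdays (Mon–Fri): 52 × 5 = 260.
The 1 extra day is Tuesday — 1 of them qualifies.
Total: 260 + 1 = 261.

261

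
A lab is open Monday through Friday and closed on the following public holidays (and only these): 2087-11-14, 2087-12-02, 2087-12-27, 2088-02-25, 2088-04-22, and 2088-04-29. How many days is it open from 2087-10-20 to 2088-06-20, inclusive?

2087-10-20 is a Monday.
That's 245 days from start to end, counting both.
245 = 7 × 35, so the span is exactly 35 full weeks.
Each full week contributes 5 weekdays (Mon–Fri): 35 × 5 = 175.
Total: 175.
Holidays: 2087-11-14 (Fri); 2087-12-02 (Tue); 2087-12-27 (Sat); 2088-02-25 (Wed); 2088-04-22 (Thu); 2088-04-29 (Thu).
5 of the 6 holidays fall on weekdays; the rest are weekends and were already excluded.
Business days: 175 − 5 = 170.

170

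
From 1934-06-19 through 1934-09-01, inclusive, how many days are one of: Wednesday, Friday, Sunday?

32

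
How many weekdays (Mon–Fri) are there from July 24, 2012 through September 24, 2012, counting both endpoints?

45 weekdays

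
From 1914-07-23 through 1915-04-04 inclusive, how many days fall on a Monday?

1914-07-23 is a Thursday.
From 1914-07-23 to 1915-04-04 is 256 days inclusive.
256 = 7 × 36 + 4, so there are 36 full weeks plus 4 extra days.
Each full week contributes one Monday: 36 so far.
The 4 extra days are Thursday, Friday, Saturday, Sunday — none qualify.
Total: 36 + 0 = 36.

36 Mondays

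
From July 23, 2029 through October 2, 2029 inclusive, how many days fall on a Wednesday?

10 Wednesdays

July 23, 2029 is a Monday.
That's 72 days from start to end, counting both.
72 = 7 × 10 + 2, so there are 10 full weeks plus 2 extra days.
Each full week contributes one Wednesday: 10 so far.
The 2 extra days are Mon, Tue — none qualify.
Total: 10 + 0 = 10.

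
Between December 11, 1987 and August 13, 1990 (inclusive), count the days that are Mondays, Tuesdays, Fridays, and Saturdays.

559

December 11, 1987 is a Friday.
That's 977 days from start to end, counting both.
977 = 7 × 139 + 4, so there are 139 full weeks plus 4 extra days.
Each full week contributes 4 days from the set (Mon, Tue, Fri, Sat): 139 × 4 = 556.
The 4 extra days are Fri, Sat, Sun, Mon — 3 of them qualify.
Total: 556 + 3 = 559.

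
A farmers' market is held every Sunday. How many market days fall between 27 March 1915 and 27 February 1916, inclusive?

27 March 1915 is a Saturday.
From 27 March 1915 to 27 February 1916 is 338 days inclusive.
338 = 7 × 48 + 2, so there are 48 full weeks plus 2 extra days.
Each full week contributes one Sunday: 48 so far.
The 2 extra days are Sat, Sun — 1 of them qualifies.
Total: 48 + 1 = 49.

49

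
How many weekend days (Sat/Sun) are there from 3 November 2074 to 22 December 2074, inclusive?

15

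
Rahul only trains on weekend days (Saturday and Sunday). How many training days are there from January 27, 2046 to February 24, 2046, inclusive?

9

January 27, 2046 is a Saturday.
From January 27, 2046 to February 24, 2046 is 29 days inclusive.
29 = 7 × 4 + 1, so there are 4 full weeks plus 1 extra day.
Each full week contributes 2 weekend days (Sat, Sun): 4 × 2 = 8.
The 1 extra day is Saturday — 1 of them qualifies.
Total: 8 + 1 = 9.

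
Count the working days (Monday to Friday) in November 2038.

22 weekdays

2038-11-01 is a Monday.
The range spans 30 days (inclusive of both endpoints).
30 = 7 × 4 + 2, so there are 4 full weeks plus 2 extra days.
Each full week contributes 5 weekdays (Mon–Fri): 4 × 5 = 20.
The 2 extra days are Monday, Tuesday — 2 of them qualify.
Total: 20 + 2 = 22.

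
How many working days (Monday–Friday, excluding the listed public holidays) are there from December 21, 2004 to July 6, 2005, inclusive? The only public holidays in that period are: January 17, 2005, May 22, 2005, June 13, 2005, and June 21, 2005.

139

December 21, 2004 is a Tuesday.
That's 198 days from start to end, counting both.
198 = 7 × 28 + 2, so there are 28 full weeks plus 2 extra days.
Each full week contributes 5 weekdays (Mon–Fri): 28 × 5 = 140.
The 2 extra days are Tue, Wed — 2 of them qualify.
Total: 140 + 2 = 142.
Holidays: January 17, 2005 (Mon); May 22, 2005 (Sun); June 13, 2005 (Mon); June 21, 2005 (Tue).
3 of the 4 holidays fall on weekdays; the rest are weekends and were already excluded.
Business days: 142 − 3 = 139.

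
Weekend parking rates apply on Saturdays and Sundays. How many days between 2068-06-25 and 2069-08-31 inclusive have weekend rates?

2068-06-25 is a Monday.
The range spans 433 days (inclusive of both endpoints).
433 = 7 × 61 + 6, so there are 61 full weeks plus 6 extra days.
Each full week contributes 2 weekend days (Sat, Sun): 61 × 2 = 122.
The 6 extra days are Monday, Tuesday, Wednesday, Thursday, Friday, Saturday — 1 of them qualifies.
Total: 122 + 1 = 123.

123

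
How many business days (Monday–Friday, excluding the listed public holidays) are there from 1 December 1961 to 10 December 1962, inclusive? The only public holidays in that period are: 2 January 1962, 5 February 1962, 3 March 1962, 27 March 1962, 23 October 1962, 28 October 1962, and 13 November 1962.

262 business days

1 December 1961 is a Friday.
From 1 December 1961 to 10 December 1962 is 375 days inclusive.
375 = 7 × 53 + 4, so there are 53 full weeks plus 4 extra days.
Each full week contributes 5 weekdays (Mon–Fri): 53 × 5 = 265.
The 4 extra days are Fri, Sat, Sun, Mon — 2 of them qualify.
Total: 265 + 2 = 267.
Holidays: 2 January 1962 (Tue); 5 February 1962 (Mon); 3 March 1962 (Sat); 27 March 1962 (Tue); 23 October 1962 (Tue); 28 October 1962 (Sun); 13 November 1962 (Tue).
5 of the 7 holidays fall on weekdays; the rest are weekends and were already excluded.
Business days: 267 − 5 = 262.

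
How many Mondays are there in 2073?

52

Jan 1, 2073 is a Sunday.
From Jan 1, 2073 to Dec 31, 2073 is 365 days inclusive.
365 = 7 × 52 + 1, so there are 52 full weeks plus 1 extra day.
Each full week contributes one Monday: 52 so far.
The 1 extra day is Sunday — none qualify.
Total: 52 + 0 = 52.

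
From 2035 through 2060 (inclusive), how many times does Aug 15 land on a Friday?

4

Day of week of August 15 in each year:
2035: Wed, 2036: Fri ✓, 2037: Sat, 2038: Sun, 2039: Mon, 2040: Wed, 2041: Thu, 2042: Fri ✓, 2043: Sat, 2044: Mon, 2045: Tue, 2046: Wed, 2047: Thu, 2048: Sat, 2049: Sun, 2050: Mon, 2051: Tue, 2052: Thu, 2053: Fri ✓, 2054: Sat, 2055: Sun, 2056: Tue, 2057: Wed, 2058: Thu, 2059: Fri ✓, 2060: Sun
Fridays: 2036, 2042, 2053, 2059.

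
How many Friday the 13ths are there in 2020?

2

The 13th falls on a Friday when the month's 13th has weekday Fri.
Jan 13 is Mon; Feb 13 is Thu; Mar 13 is Fri ✓; Apr 13 is Mon; May 13 is Wed; Jun 13 is Sat; Jul 13 is Mon; Aug 13 is Thu; Sep 13 is Sun; Oct 13 is Tue; Nov 13 is Fri ✓; Dec 13 is Sun.
Friday the 13ths: Mar, Nov.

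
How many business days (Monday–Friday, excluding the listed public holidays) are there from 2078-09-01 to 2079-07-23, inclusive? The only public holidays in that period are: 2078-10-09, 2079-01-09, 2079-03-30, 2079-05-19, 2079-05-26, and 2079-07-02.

2078-09-01 is a Thursday.
That's 326 days from start to end, counting both.
326 = 7 × 46 + 4, so there are 46 full weeks plus 4 extra days.
Each full week contributes 5 weekdays (Mon–Fri): 46 × 5 = 230.
The 4 extra days are Thu, Fri, Sat, Sun — 2 of them qualify.
Total: 230 + 2 = 232.
Holidays: 2078-10-09 (Sun); 2079-01-09 (Mon); 2079-03-30 (Thu); 2079-05-19 (Fri); 2079-05-26 (Fri); 2079-07-02 (Sun).
4 of the 6 holidays fall on weekdays; the rest are weekends and were already excluded.
Business days: 232 − 4 = 228.

228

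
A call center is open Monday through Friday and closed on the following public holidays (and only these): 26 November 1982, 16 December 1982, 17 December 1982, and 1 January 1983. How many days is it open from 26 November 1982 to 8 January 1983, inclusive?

28

26 November 1982 is a Friday.
The range spans 44 days (inclusive of both endpoints).
44 = 7 × 6 + 2, so there are 6 full weeks plus 2 extra days.
Each full week contributes 5 weekdays (Mon–Fri): 6 × 5 = 30.
The 2 extra days are Fri, Sat — 1 of them qualifies.
Total: 30 + 1 = 31.
Holidays: 26 November 1982 (Fri); 16 December 1982 (Thu); 17 December 1982 (Fri); 1 January 1983 (Sat).
3 of the 4 holidays fall on weekdays; the rest are weekends and were already excluded.
Business days: 31 − 3 = 28.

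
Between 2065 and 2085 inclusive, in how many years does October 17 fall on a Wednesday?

3

Day of week of October 17 in each year:
2065: Sat, 2066: Sun, 2067: Mon, 2068: Wed ✓, 2069: Thu, 2070: Fri, 2071: Sat, 2072: Mon, 2073: Tue, 2074: Wed ✓, 2075: Thu, 2076: Sat, 2077: Sun, 2078: Mon, 2079: Tue, 2080: Thu, 2081: Fri, 2082: Sat, 2083: Sun, 2084: Tue, 2085: Wed ✓
Wednesdays: 2068, 2074, 2085.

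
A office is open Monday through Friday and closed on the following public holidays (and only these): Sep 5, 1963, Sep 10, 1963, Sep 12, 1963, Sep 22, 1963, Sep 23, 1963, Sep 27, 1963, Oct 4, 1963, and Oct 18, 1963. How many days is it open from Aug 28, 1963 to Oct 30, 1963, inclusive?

39

Aug 28, 1963 is a Wednesday.
From Aug 28, 1963 to Oct 30, 1963 is 64 days inclusive.
64 = 7 × 9 + 1, so there are 9 full weeks plus 1 extra day.
Each full week contributes 5 weekdays (Mon–Fri): 9 × 5 = 45.
The 1 extra day is Wed — 1 of them qualifies.
Total: 45 + 1 = 46.
Holidays: Sep 5, 1963 (Thu); Sep 10, 1963 (Tue); Sep 12, 1963 (Thu); Sep 22, 1963 (Sun); Sep 23, 1963 (Mon); Sep 27, 1963 (Fri); Oct 4, 1963 (Fri); Oct 18, 1963 (Fri).
7 of the 8 holidays fall on weekdays; the rest are weekends and were already excluded.
Business days: 46 − 7 = 39.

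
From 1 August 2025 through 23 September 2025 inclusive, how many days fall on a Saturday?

1 August 2025 is a Friday.
The range spans 54 days (inclusive of both endpoints).
54 = 7 × 7 + 5, so there are 7 full weeks plus 5 extra days.
Each full week contributes one Saturday: 7 so far.
The 5 extra days are Friday, Saturday, Sunday, Monday, Tuesday — 1 of them qualifies.
Total: 7 + 1 = 8.

8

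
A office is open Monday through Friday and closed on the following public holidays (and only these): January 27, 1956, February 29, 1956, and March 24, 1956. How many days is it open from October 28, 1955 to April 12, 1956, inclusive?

118

October 28, 1955 is a Friday.
The range spans 168 days (inclusive of both endpoints).
168 = 7 × 24, so the span is exactly 24 full weeks.
Each full week contributes 5 weekdays (Mon–Fri): 24 × 5 = 120.
Total: 120.
Holidays: January 27, 1956 (Fri); February 29, 1956 (Wed); March 24, 1956 (Sat).
2 of the 3 holidays fall on weekdays; the rest are weekends and were already excluded.
Business days: 120 − 2 = 118.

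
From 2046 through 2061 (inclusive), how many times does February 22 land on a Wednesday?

Day of week of February 22 in each year:
2046: Thu, 2047: Fri, 2048: Sat, 2049: Mon, 2050: Tue, 2051: Wed ✓, 2052: Thu, 2053: Sat, 2054: Sun, 2055: Mon, 2056: Tue, 2057: Thu, 2058: Fri, 2059: Sat, 2060: Sun, 2061: Tue
Wednesdays: 2051.

1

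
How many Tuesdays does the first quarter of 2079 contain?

Jan 1, 2079 is a Sunday.
From Jan 1, 2079 to Mar 31, 2079 is 90 days inclusive.
90 = 7 × 12 + 6, so there are 12 full weeks plus 6 extra days.
Each full week contributes one Tuesday: 12 so far.
The 6 extra days are Sunday, Monday, Tuesday, Wednesday, Thursday, Friday — 1 of them qualifies.
Total: 12 + 1 = 13.

13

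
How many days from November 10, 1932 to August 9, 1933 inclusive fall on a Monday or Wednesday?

November 10, 1932 is a Thursday.
That's 273 days from start to end, counting both.
273 = 7 × 39, so the span is exactly 39 full weeks.
Each full week contributes 2 days from the set (Mon, Wed): 39 × 2 = 78.
Total: 78.

78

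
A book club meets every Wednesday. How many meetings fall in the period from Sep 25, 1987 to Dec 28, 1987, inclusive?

Sep 25, 1987 is a Friday.
The range spans 95 days (inclusive of both endpoints).
95 = 7 × 13 + 4, so there are 13 full weeks plus 4 extra days.
Each full week contributes one Wednesday: 13 so far.
The 4 extra days are Fri, Sat, Sun, Mon — none qualify.
Total: 13 + 0 = 13.

13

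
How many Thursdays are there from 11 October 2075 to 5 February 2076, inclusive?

16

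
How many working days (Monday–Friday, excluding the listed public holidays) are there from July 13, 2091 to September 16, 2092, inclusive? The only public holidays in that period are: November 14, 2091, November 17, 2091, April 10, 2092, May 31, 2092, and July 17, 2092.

305

July 13, 2091 is a Friday.
The range spans 432 days (inclusive of both endpoints).
432 = 7 × 61 + 5, so there are 61 full weeks plus 5 extra days.
Each full week contributes 5 weekdays (Mon–Fri): 61 × 5 = 305.
The 5 extra days are Fri, Sat, Sun, Mon, Tue — 3 of them qualify.
Total: 305 + 3 = 308.
Holidays: November 14, 2091 (Wed); November 17, 2091 (Sat); April 10, 2092 (Thu); May 31, 2092 (Sat); July 17, 2092 (Thu).
3 of the 5 holidays fall on weekdays; the rest are weekends and were already excluded.
Business days: 308 − 3 = 305.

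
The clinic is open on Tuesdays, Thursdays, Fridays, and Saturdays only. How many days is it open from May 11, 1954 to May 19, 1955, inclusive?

214

May 11, 1954 is a Tuesday.
That's 374 days from start to end, counting both.
374 = 7 × 53 + 3, so there are 53 full weeks plus 3 extra days.
Each full week contributes 4 days from the set (Tue, Thu, Fri, Sat): 53 × 4 = 212.
The 3 extra days are Tue, Wed, Thu — 2 of them qualify.
Total: 212 + 2 = 214.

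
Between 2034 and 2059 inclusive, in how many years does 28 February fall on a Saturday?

3

Day of week of February 28 in each year:
2034: Tue, 2035: Wed, 2036: Thu, 2037: Sat ✓, 2038: Sun, 2039: Mon, 2040: Tue, 2041: Thu, 2042: Fri, 2043: Sat ✓, 2044: Sun, 2045: Tue, 2046: Wed, 2047: Thu, 2048: Fri, 2049: Sun, 2050: Mon, 2051: Tue, 2052: Wed, 2053: Fri, 2054: Sat ✓, 2055: Sun, 2056: Mon, 2057: Wed, 2058: Thu, 2059: Fri
Saturdays: 2037, 2043, 2054.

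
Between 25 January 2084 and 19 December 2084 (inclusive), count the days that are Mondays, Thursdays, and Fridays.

25 January 2084 is a Tuesday.
The range spans 330 days (inclusive of both endpoints).
330 = 7 × 47 + 1, so there are 47 full weeks plus 1 extra day.
Each full week contributes 3 days from the set (Mon, Thu, Fri): 47 × 3 = 141.
The 1 extra day is Tuesday — none qualify.
Total: 141 + 0 = 141.

141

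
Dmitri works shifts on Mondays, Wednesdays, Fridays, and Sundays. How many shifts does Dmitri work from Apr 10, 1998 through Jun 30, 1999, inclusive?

256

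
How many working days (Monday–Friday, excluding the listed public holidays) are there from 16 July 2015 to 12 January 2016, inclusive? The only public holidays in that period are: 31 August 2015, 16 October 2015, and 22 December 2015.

126 working days

16 July 2015 is a Thursday.
That's 181 days from start to end, counting both.
181 = 7 × 25 + 6, so there are 25 full weeks plus 6 extra days.
Each full week contributes 5 weekdays (Mon–Fri): 25 × 5 = 125.
The 6 extra days are Thursday, Friday, Saturday, Sunday, Monday, Tuesday — 4 of them qualify.
Total: 125 + 4 = 129.
Holidays: 31 August 2015 (Mon); 16 October 2015 (Fri); 22 December 2015 (Tue).
All 3 holidays fall on weekdays, so subtract 3.
Business days: 129 − 3 = 126.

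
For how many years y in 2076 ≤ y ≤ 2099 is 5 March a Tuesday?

3

Day of week of March 5 in each year:
2076: Thu, 2077: Fri, 2078: Sat, 2079: Sun, 2080: Tue ✓, 2081: Wed, 2082: Thu, 2083: Fri, 2084: Sun, 2085: Mon, 2086: Tue ✓, 2087: Wed, 2088: Fri, 2089: Sat, 2090: Sun, 2091: Mon, 2092: Wed, 2093: Thu, 2094: Fri, 2095: Sat, 2096: Mon, 2097: Tue ✓, 2098: Wed, 2099: Thu
Tuesdays: 2080, 2086, 2097.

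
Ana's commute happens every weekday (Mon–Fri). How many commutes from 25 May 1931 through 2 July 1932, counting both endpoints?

25 May 1931 is a Monday.
From 25 May 1931 to 2 July 1932 is 405 days inclusive.
405 = 7 × 57 + 6, so there are 57 full weeks plus 6 extra days.
Each full week contributes 5 weekdays (Mon–Fri): 57 × 5 = 285.
The 6 extra days are Mon, Tue, Wed, Thu, Fri, Sat — 5 of them qualify.
Total: 285 + 5 = 290.

290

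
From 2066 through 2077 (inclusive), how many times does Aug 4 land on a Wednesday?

2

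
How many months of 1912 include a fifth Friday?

A month has five Fridays exactly when Friday falls within its first (length − 28) days.
Jan: 31 days, starts Mon → 5 of Mon, Tue, Wed
Feb: 29 days, starts Thu → 5 of Thu
Mar: 31 days, starts Fri → 5 of Fri, Sat, Sun ✓
Apr: 30 days, starts Mon → 5 of Mon, Tue
May: 31 days, starts Wed → 5 of Wed, Thu, Fri ✓
Jun: 30 days, starts Sat → 5 of Sat, Sun
Jul: 31 days, starts Mon → 5 of Mon, Tue, Wed
Aug: 31 days, starts Thu → 5 of Thu, Fri, Sat ✓
Sep: 30 days, starts Sun → 5 of Sun, Mon
Oct: 31 days, starts Tue → 5 of Tue, Wed, Thu
Nov: 30 days, starts Fri → 5 of Fri, Sat ✓
Dec: 31 days, starts Sun → 5 of Sun, Mon, Tue
Months with five Fridays: Mar, May, Aug, Nov.

4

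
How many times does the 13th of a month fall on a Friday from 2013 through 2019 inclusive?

Friday-the-13ths by year:
2013: Sep, Dec
2014: Jun
2015: Feb, Mar, Nov
2016: May
2017: Jan, Oct
2018: Apr, Jul
2019: Sep, Dec

13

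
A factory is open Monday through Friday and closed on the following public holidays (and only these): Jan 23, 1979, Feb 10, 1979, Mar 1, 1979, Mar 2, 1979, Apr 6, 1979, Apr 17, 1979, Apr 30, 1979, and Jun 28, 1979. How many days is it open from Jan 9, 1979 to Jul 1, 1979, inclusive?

117

Jan 9, 1979 is a Tuesday.
That's 174 days from start to end, counting both.
174 = 7 × 24 + 6, so there are 24 full weeks plus 6 extra days.
Each full week contributes 5 weekdays (Mon–Fri): 24 × 5 = 120.
The 6 extra days are Tuesday, Wednesday, Thursday, Friday, Saturday, Sunday — 4 of them qualify.
Total: 120 + 4 = 124.
Holidays: Jan 23, 1979 (Tue); Feb 10, 1979 (Sat); Mar 1, 1979 (Thu); Mar 2, 1979 (Fri); Apr 6, 1979 (Fri); Apr 17, 1979 (Tue); Apr 30, 1979 (Mon); Jun 28, 1979 (Thu).
7 of the 8 holidays fall on weekdays; the rest are weekends and were already excluded.
Business days: 124 − 7 = 117.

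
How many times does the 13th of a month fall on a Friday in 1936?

2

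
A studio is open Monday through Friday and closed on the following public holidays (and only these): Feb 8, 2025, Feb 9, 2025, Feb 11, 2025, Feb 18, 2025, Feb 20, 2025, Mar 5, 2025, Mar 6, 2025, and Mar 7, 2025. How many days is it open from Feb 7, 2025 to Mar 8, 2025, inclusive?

Feb 7, 2025 is a Friday.
The range spans 30 days (inclusive of both endpoints).
30 = 7 × 4 + 2, so there are 4 full weeks plus 2 extra days.
Each full week contributes 5 weekdays (Mon–Fri): 4 × 5 = 20.
The 2 extra days are Fri, Sat — 1 of them qualifies.
Total: 20 + 1 = 21.
Holidays: Feb 8, 2025 (Sat); Feb 9, 2025 (Sun); Feb 11, 2025 (Tue); Feb 18, 2025 (Tue); Feb 20, 2025 (Thu); Mar 5, 2025 (Wed); Mar 6, 2025 (Thu); Mar 7, 2025 (Fri).
6 of the 8 holidays fall on weekdays; the rest are weekends and were already excluded.
Business days: 21 − 6 = 15.

15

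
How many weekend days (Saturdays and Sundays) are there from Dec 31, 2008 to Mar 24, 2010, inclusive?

128

Dec 31, 2008 is a Wednesday.
The range spans 449 days (inclusive of both endpoints).
449 = 7 × 64 + 1, so there are 64 full weeks plus 1 extra day.
Each full week contributes 2 weekend days (Sat, Sun): 64 × 2 = 128.
The 1 extra day is Wednesday — none qualify.
Total: 128 + 0 = 128.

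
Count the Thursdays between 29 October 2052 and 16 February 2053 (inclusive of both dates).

29 October 2052 is a Tuesday.
That's 111 days from start to end, counting both.
111 = 7 × 15 + 6, so there are 15 full weeks plus 6 extra days.
Each full week contributes one Thursday: 15 so far.
The 6 extra days are Tuesday, Wednesday, Thursday, Friday, Saturday, Sunday — 1 of them qualifies.
Total: 15 + 1 = 16.

16 Thursdays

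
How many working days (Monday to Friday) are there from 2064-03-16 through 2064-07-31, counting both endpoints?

2064-03-16 is a Sunday.
The range spans 138 days (inclusive of both endpoints).
138 = 7 × 19 + 5, so there are 19 full weeks plus 5 extra days.
Each full week contributes 5 weekdays (Mon–Fri): 19 × 5 = 95.
The 5 extra days are Sunday, Monday, Tuesday, Wednesday, Thursday — 4 of them qualify.
Total: 95 + 4 = 99.

99 weekdays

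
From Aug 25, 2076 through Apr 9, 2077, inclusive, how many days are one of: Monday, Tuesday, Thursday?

Aug 25, 2076 is a Tuesday.
From Aug 25, 2076 to Apr 9, 2077 is 228 days inclusive.
228 = 7 × 32 + 4, so there are 32 full weeks plus 4 extra days.
Each full week contributes 3 days from the set (Mon, Tue, Thu): 32 × 3 = 96.
The 4 extra days are Tue, Wed, Thu, Fri — 2 of them qualify.
Total: 96 + 2 = 98.

98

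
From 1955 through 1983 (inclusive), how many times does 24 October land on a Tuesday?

4

Day of week of October 24 in each year:
1955: Mon, 1956: Wed, 1957: Thu, 1958: Fri, 1959: Sat, 1960: Mon, 1961: Tue ✓, 1962: Wed, 1963: Thu, 1964: Sat, 1965: Sun, 1966: Mon, 1967: Tue ✓, 1968: Thu, 1969: Fri, 1970: Sat, 1971: Sun, 1972: Tue ✓, 1973: Wed, 1974: Thu, 1975: Fri, 1976: Sun, 1977: Mon, 1978: Tue ✓, 1979: Wed, 1980: Fri, 1981: Sat, 1982: Sun, 1983: Mon
Tuesdays: 1961, 1967, 1972, 1978.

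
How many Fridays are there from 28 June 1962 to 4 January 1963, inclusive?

28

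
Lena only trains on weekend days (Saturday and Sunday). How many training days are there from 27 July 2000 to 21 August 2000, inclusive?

27 July 2000 is a Thursday.
The range spans 26 days (inclusive of both endpoints).
26 = 7 × 3 + 5, so there are 3 full weeks plus 5 extra days.
Each full week contributes 2 weekend days (Sat, Sun): 3 × 2 = 6.
The 5 extra days are Thursday, Friday, Saturday, Sunday, Monday — 2 of them qualify.
Total: 6 + 2 = 8.

8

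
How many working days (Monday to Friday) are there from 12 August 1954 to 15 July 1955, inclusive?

242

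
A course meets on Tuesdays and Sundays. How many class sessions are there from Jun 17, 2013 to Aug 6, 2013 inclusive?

Jun 17, 2013 is a Monday.
The range spans 51 days (inclusive of both endpoints).
51 = 7 × 7 + 2, so there are 7 full weeks plus 2 extra days.
Each full week contributes 2 days from the set (Tue, Sun): 7 × 2 = 14.
The 2 extra days are Mon, Tue — 1 of them qualifies.
Total: 14 + 1 = 15.

15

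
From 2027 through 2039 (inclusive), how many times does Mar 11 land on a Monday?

1

Day of week of March 11 in each year:
2027: Thu, 2028: Sat, 2029: Sun, 2030: Mon ✓, 2031: Tue, 2032: Thu, 2033: Fri, 2034: Sat, 2035: Sun, 2036: Tue, 2037: Wed, 2038: Thu, 2039: Fri
Mondays: 2030.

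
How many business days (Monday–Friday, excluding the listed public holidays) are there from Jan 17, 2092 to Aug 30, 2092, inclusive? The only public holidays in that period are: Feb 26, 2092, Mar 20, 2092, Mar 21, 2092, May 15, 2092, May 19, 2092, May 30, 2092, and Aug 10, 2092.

156

Jan 17, 2092 is a Thursday.
The range spans 227 days (inclusive of both endpoints).
227 = 7 × 32 + 3, so there are 32 full weeks plus 3 extra days.
Each full week contributes 5 weekdays (Mon–Fri): 32 × 5 = 160.
The 3 extra days are Thu, Fri, Sat — 2 of them qualify.
Total: 160 + 2 = 162.
Holidays: Feb 26, 2092 (Tue); Mar 20, 2092 (Thu); Mar 21, 2092 (Fri); May 15, 2092 (Thu); May 19, 2092 (Mon); May 30, 2092 (Fri); Aug 10, 2092 (Sun).
6 of the 7 holidays fall on weekdays; the rest are weekends and were already excluded.
Business days: 162 − 6 = 156.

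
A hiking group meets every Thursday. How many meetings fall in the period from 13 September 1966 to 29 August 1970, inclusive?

207 Thursdays

13 September 1966 is a Tuesday.
That's 1447 days from start to end, counting both.
1447 = 7 × 206 + 5, so there are 206 full weeks plus 5 extra days.
Each full week contributes one Thursday: 206 so far.
The 5 extra days are Tue, Wed, Thu, Fri, Sat — 1 of them qualifies.
Total: 206 + 1 = 207.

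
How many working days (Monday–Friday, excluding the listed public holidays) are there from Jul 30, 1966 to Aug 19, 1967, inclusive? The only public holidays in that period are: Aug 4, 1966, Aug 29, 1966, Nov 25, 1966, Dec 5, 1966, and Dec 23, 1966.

Jul 30, 1966 is a Saturday.
The range spans 386 days (inclusive of both endpoints).
386 = 7 × 55 + 1, so there are 55 full weeks plus 1 extra day.
Each full week contributes 5 weekdays (Mon–Fri): 55 × 5 = 275.
The 1 extra day is Sat — none qualify.
Total: 275 + 0 = 275.
Holidays: Aug 4, 1966 (Thu); Aug 29, 1966 (Mon); Nov 25, 1966 (Fri); Dec 5, 1966 (Mon); Dec 23, 1966 (Fri).
All 5 holidays fall on weekdays, so subtract 5.
Business days: 275 − 5 = 270.

270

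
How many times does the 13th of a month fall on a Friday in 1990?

2

The 13th falls on a Friday when the month's 13th has weekday Fri.
Jan 13 is Sat; Feb 13 is Tue; Mar 13 is Tue; Apr 13 is Fri ✓; May 13 is Sun; Jun 13 is Wed; Jul 13 is Fri ✓; Aug 13 is Mon; Sep 13 is Thu; Oct 13 is Sat; Nov 13 is Tue; Dec 13 is Thu.
Friday the 13ths: Apr, Jul.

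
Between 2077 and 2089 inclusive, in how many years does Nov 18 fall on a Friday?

2

Day of week of November 18 in each year:
2077: Thu, 2078: Fri ✓, 2079: Sat, 2080: Mon, 2081: Tue, 2082: Wed, 2083: Thu, 2084: Sat, 2085: Sun, 2086: Mon, 2087: Tue, 2088: Thu, 2089: Fri ✓
Fridays: 2078, 2089.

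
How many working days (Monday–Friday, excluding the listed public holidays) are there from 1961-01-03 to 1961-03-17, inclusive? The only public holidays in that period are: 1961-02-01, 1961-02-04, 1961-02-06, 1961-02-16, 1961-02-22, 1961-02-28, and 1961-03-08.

1961-01-03 is a Tuesday.
The range spans 74 days (inclusive of both endpoints).
74 = 7 × 10 + 4, so there are 10 full weeks plus 4 extra days.
Each full week contributes 5 weekdays (Mon–Fri): 10 × 5 = 50.
The 4 extra days are Tue, Wed, Thu, Fri — 4 of them qualify.
Total: 50 + 4 = 54.
Holidays: 1961-02-01 (Wed); 1961-02-04 (Sat); 1961-02-06 (Mon); 1961-02-16 (Thu); 1961-02-22 (Wed); 1961-02-28 (Tue); 1961-03-08 (Wed).
6 of the 7 holidays fall on weekdays; the rest are weekends and were already excluded.
Business days: 54 − 6 = 48.

48 working days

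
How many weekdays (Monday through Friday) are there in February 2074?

20

Feb 1, 2074 is a Thursday.
That's 28 days from start to end, counting both.
28 = 7 × 4, so the span is exactly 4 full weeks.
Each full week contributes 5 weekdays (Mon–Fri): 4 × 5 = 20.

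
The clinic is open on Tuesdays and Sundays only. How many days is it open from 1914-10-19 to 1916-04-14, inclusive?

155

1914-10-19 is a Monday.
The range spans 544 days (inclusive of both endpoints).
544 = 7 × 77 + 5, so there are 77 full weeks plus 5 extra days.
Each full week contributes 2 days from the set (Tue, Sun): 77 × 2 = 154.
The 5 extra days are Monday, Tuesday, Wednesday, Thursday, Friday — 1 of them qualifies.
Total: 154 + 1 = 155.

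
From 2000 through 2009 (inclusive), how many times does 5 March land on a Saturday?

1

Day of week of March 5 in each year:
2000: Sun, 2001: Mon, 2002: Tue, 2003: Wed, 2004: Fri, 2005: Sat ✓, 2006: Sun, 2007: Mon, 2008: Wed, 2009: Thu
Saturdays: 2005.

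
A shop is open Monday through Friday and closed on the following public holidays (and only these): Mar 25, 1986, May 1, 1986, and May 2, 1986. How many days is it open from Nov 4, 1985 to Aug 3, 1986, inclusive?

Nov 4, 1985 is a Monday.
The range spans 273 days (inclusive of both endpoints).
273 = 7 × 39, so the span is exactly 39 full weeks.
Each full week contributes 5 weekdays (Mon–Fri): 39 × 5 = 195.
Holidays: Mar 25, 1986 (Tue); May 1, 1986 (Thu); May 2, 1986 (Fri).
All 3 holidays fall on weekdays, so subtract 3.
Business days: 195 − 3 = 192.

192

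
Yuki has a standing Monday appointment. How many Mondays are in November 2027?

5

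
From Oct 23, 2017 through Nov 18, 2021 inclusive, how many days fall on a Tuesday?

213

Oct 23, 2017 is a Monday.
The range spans 1488 days (inclusive of both endpoints).
1488 = 7 × 212 + 4, so there are 212 full weeks plus 4 extra days.
Each full week contributes one Tuesday: 212 so far.
The 4 extra days are Monday, Tuesday, Wednesday, Thursday — 1 of them qualifies.
Total: 212 + 1 = 213.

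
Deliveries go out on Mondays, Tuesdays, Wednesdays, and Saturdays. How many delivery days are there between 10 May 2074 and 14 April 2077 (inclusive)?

612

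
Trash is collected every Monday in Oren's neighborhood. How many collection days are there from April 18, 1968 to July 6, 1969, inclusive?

April 18, 1968 is a Thursday.
That's 445 days from start to end, counting both.
445 = 7 × 63 + 4, so there are 63 full weeks plus 4 extra days.
Each full week contributes one Monday: 63 so far.
The 4 extra days are Thursday, Friday, Saturday, Sunday — none qualify.
Total: 63 + 0 = 63.

63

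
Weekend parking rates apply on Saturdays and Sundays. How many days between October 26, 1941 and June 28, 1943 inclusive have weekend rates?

October 26, 1941 is a Sunday.
That's 611 days from start to end, counting both.
611 = 7 × 87 + 2, so there are 87 full weeks plus 2 extra days.
Each full week contributes 2 weekend days (Sat, Sun): 87 × 2 = 174.
The 2 extra days are Sun, Mon — 1 of them qualifies.
Total: 174 + 1 = 175.

175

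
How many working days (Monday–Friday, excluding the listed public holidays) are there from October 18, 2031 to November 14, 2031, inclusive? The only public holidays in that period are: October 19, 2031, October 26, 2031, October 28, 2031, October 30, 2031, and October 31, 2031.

17

October 18, 2031 is a Saturday.
The range spans 28 days (inclusive of both endpoints).
28 = 7 × 4, so the span is exactly 4 full weeks.
Each full week contributes 5 weekdays (Mon–Fri): 4 × 5 = 20.
Holidays: October 19, 2031 (Sun); October 26, 2031 (Sun); October 28, 2031 (Tue); October 30, 2031 (Thu); October 31, 2031 (Fri).
3 of the 5 holidays fall on weekdays; the rest are weekends and were already excluded.
Business days: 20 − 3 = 17.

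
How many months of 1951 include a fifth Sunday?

4

A month has five Sundays exactly when Sunday falls within its first (length − 28) days.
Jan: 31 days, starts Mon → 5 of Mon, Tue, Wed
Feb: 28 days, starts Thu → 5 of (none)
Mar: 31 days, starts Thu → 5 of Thu, Fri, Sat
Apr: 30 days, starts Sun → 5 of Sun, Mon ✓
May: 31 days, starts Tue → 5 of Tue, Wed, Thu
Jun: 30 days, starts Fri → 5 of Fri, Sat
Jul: 31 days, starts Sun → 5 of Sun, Mon, Tue ✓
Aug: 31 days, starts Wed → 5 of Wed, Thu, Fri
Sep: 30 days, starts Sat → 5 of Sat, Sun ✓
Oct: 31 days, starts Mon → 5 of Mon, Tue, Wed
Nov: 30 days, starts Thu → 5 of Thu, Fri
Dec: 31 days, starts Sat → 5 of Sat, Sun, Mon ✓
Months with five Sundays: Apr, Jul, Sep, Dec.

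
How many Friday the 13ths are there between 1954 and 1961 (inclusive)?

Friday-the-13ths by year:
1954: Aug
1955: May
1956: Jan, Apr, Jul
1957: Sep, Dec
1958: Jun
1959: Feb, Mar, Nov
1960: May
1961: Jan, Oct

14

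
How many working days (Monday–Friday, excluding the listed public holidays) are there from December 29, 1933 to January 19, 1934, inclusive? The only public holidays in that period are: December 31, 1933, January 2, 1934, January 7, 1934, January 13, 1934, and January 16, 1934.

December 29, 1933 is a Friday.
From December 29, 1933 to January 19, 1934 is 22 days inclusive.
22 = 7 × 3 + 1, so there are 3 full weeks plus 1 extra day.
Each full week contributes 5 weekdays (Mon–Fri): 3 × 5 = 15.
The 1 extra day is Fri — 1 of them qualifies.
Total: 15 + 1 = 16.
Holidays: December 31, 1933 (Sun); January 2, 1934 (Tue); January 7, 1934 (Sun); January 13, 1934 (Sat); January 16, 1934 (Tue).
2 of the 5 holidays fall on weekdays; the rest are weekends and were already excluded.
Business days: 16 − 2 = 14.

14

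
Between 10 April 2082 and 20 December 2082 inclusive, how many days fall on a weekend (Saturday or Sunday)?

74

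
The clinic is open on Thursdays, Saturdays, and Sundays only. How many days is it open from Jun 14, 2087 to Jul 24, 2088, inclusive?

175

Jun 14, 2087 is a Saturday.
The range spans 407 days (inclusive of both endpoints).
407 = 7 × 58 + 1, so there are 58 full weeks plus 1 extra day.
Each full week contributes 3 days from the set (Thu, Sat, Sun): 58 × 3 = 174.
The 1 extra day is Saturday — 1 of them qualifies.
Total: 174 + 1 = 175.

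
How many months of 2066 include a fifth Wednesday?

A month has five Wednesdays exactly when Wednesday falls within its first (length − 28) days.
Jan: 31 days, starts Fri → 5 of Fri, Sat, Sun
Feb: 28 days, starts Mon → 5 of (none)
Mar: 31 days, starts Mon → 5 of Mon, Tue, Wed ✓
Apr: 30 days, starts Thu → 5 of Thu, Fri
May: 31 days, starts Sat → 5 of Sat, Sun, Mon
Jun: 30 days, starts Tue → 5 of Tue, Wed ✓
Jul: 31 days, starts Thu → 5 of Thu, Fri, Sat
Aug: 31 days, starts Sun → 5 of Sun, Mon, Tue
Sep: 30 days, starts Wed → 5 of Wed, Thu ✓
Oct: 31 days, starts Fri → 5 of Fri, Sat, Sun
Nov: 30 days, starts Mon → 5 of Mon, Tue
Dec: 31 days, starts Wed → 5 of Wed, Thu, Fri ✓
Months with five Wednesdays: Mar, Jun, Sep, Dec.

4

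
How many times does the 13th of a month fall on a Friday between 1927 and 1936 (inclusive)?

Friday-the-13ths by year:
1927: May
1928: Jan, Apr, Jul
1929: Sep, Dec
1930: Jun
1931: Feb, Mar, Nov
1932: May
1933: Jan, Oct
1934: Apr, Jul
1935: Sep, Dec
1936: Mar, Nov

19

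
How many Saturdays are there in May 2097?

4

2097-05-01 is a Wednesday.
From 2097-05-01 to 2097-05-31 is 31 days inclusive.
31 = 7 × 4 + 3, so there are 4 full weeks plus 3 extra days.
Each full week contributes one Saturday: 4 so far.
The 3 extra days are Wednesday, Thursday, Friday — none qualify.
Total: 4 + 0 = 4.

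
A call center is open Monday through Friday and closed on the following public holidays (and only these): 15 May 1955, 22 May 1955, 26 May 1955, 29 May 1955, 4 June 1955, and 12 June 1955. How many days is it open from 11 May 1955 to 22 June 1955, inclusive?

30

11 May 1955 is a Wednesday.
From 11 May 1955 to 22 June 1955 is 43 days inclusive.
43 = 7 × 6 + 1, so there are 6 full weeks plus 1 extra day.
Each full week contributes 5 weekdays (Mon–Fri): 6 × 5 = 30.
The 1 extra day is Wednesday — 1 of them qualifies.
Total: 30 + 1 = 31.
Holidays: 15 May 1955 (Sun); 22 May 1955 (Sun); 26 May 1955 (Thu); 29 May 1955 (Sun); 4 June 1955 (Sat); 12 June 1955 (Sun).
1 of the 6 holidays fall on weekdays; the rest are weekends and were already excluded.
Business days: 31 − 1 = 30.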